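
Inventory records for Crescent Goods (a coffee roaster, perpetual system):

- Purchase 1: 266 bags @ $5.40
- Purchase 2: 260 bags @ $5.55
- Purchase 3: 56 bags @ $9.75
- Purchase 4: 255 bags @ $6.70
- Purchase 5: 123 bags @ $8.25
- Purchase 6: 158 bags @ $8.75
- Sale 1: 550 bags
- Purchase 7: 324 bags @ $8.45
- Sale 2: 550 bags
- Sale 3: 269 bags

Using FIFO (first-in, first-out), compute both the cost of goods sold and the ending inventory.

COGS = $9,652.10; ending inventory = $616.85

Sale 1 (550) [FIFO — oldest first]: 266 @ $5.40 + 260 @ $5.55 + 24 @ $9.75 = $3,113.40
Sale 2 (550) [FIFO — oldest first]: 32 @ $9.75 + 255 @ $6.70 + 123 @ $8.25 + 140 @ $8.75 = $4,260.25
Sale 3 (269) [FIFO — oldest first]: 18 @ $8.75 + 251 @ $8.45 = $2,278.45
Total COGS = $3,113.40 + $4,260.25 + $2,278.45 = $9,652.10
Ending inventory: 73 @ $8.45 = $616.85
Check: goods available $10,268.95 = COGS $9,652.10 + ending $616.85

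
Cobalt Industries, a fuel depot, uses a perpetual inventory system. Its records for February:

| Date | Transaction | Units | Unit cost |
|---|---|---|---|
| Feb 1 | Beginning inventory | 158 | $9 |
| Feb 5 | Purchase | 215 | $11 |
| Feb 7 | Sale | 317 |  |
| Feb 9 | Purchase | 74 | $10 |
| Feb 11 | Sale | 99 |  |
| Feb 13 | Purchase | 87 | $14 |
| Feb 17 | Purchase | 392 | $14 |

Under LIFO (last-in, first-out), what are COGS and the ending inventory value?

COGS = $4,248; ending inventory = $6,985

Feb 7, 317 sold [LIFO — newest first]: 215 @ $11 + 102 @ $9 = $3,283
Feb 11, 99 sold [LIFO — newest first]: 74 @ $10 + 25 @ $9 = $965
Total COGS = $3,283 + $965 = $4,248
Ending inventory: 31 @ $9 + 87 @ $14 + 392 @ $14 = $6,985
Check: goods available $11,233 = COGS $4,248 + ending $6,985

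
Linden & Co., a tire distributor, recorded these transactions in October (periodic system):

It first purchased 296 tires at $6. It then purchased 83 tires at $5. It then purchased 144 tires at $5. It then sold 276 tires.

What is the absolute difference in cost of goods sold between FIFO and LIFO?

FIFO COGS: 276 @ $6 = $1,656
LIFO COGS: 144 @ $5 + 83 @ $5 + 49 @ $6 = $1,429
Difference = |$1,656 − $1,429| = $227

$227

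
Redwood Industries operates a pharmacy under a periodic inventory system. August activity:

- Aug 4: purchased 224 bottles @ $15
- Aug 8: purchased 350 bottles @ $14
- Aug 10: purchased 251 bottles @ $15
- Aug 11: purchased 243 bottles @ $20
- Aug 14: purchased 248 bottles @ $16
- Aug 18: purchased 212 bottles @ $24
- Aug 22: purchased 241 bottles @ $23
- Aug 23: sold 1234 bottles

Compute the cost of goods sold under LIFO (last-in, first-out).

COGS = $23,770

Aug 23, 1234 sold [LIFO — newest first]: 241 @ $23 + 212 @ $24 + 248 @ $16 + 243 @ $20 + 251 @ $15 + 39 @ $14 = $23,770
Ending inventory: 224 @ $15 + 311 @ $14 = $7,714
Check: goods available $31,484 = COGS $23,770 + ending $7,714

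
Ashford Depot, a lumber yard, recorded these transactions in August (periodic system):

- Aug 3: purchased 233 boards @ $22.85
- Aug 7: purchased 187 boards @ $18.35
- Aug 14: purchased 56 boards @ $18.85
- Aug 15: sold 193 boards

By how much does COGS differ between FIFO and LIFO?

FIFO COGS: 193 @ $22.85 = $4,410.05
LIFO COGS: 56 @ $18.85 + 137 @ $18.35 = $3,569.55
Difference = |$4,410.05 − $3,569.55| = $840.50

$840.50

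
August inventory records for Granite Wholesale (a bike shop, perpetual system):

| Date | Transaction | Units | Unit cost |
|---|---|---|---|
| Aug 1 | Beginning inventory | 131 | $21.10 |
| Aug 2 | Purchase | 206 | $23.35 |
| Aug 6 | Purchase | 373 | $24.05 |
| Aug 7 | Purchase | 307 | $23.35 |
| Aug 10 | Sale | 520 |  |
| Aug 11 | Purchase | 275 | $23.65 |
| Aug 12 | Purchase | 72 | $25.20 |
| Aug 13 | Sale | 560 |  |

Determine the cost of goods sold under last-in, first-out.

COGS = $25,694.80

Aug 10, 520 sold [LIFO — newest first]: 307 @ $23.35 + 213 @ $24.05 = $12,291.10
Aug 13, 560 sold [LIFO — newest first]: 72 @ $25.20 + 275 @ $23.65 + 160 @ $24.05 + 53 @ $23.35 = $13,403.70
Total COGS = $12,291.10 + $13,403.70 = $25,694.80
Ending inventory: 131 @ $21.10 + 153 @ $23.35 = $6,336.65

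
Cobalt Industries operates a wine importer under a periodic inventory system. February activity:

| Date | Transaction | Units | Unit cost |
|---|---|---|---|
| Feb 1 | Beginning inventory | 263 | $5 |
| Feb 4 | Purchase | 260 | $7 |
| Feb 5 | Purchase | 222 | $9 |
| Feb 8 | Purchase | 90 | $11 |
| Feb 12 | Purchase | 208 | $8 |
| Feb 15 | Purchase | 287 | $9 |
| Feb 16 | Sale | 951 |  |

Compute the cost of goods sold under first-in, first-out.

Feb 16, 951 sold [FIFO — oldest first]: 263 @ $5 + 260 @ $7 + 222 @ $9 + 90 @ $11 + 116 @ $8 = $7,051
Ending inventory: 92 @ $8 + 287 @ $9 = $3,319

COGS = $7,051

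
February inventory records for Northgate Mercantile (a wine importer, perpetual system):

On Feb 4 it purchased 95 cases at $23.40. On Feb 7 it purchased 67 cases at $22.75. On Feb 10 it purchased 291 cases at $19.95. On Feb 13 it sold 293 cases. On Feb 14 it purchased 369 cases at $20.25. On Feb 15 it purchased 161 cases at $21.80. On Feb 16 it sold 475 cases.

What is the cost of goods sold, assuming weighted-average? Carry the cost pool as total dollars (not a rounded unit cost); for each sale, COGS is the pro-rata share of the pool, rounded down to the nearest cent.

After Feb 4: 95 on hand, pool $2,223.00 (≈ $23.4000 each)
After Feb 7: 162 on hand, pool $3,747.25 (≈ $23.1312 each)
After Feb 10: 453 on hand, pool $9,552.70 (≈ $21.0876 each)
Feb 13, sell 293: 293/453 × $9,552.70 → $6,178.67
After Feb 14: 529 on hand, pool $10,846.28 (≈ $20.5034 each)
After Feb 15: 690 on hand, pool $14,356.08 (≈ $20.8059 each)
Feb 16, sell 475: 475/690 × $14,356.08 → $9,882.80
Total COGS = $6,178.67 + $9,882.80 = $16,061.47
Ending inventory (cost pool remaining) = $4,473.28
Check: goods available $20,534.75 = COGS $16,061.47 + ending $4,473.28

COGS = $16,061.47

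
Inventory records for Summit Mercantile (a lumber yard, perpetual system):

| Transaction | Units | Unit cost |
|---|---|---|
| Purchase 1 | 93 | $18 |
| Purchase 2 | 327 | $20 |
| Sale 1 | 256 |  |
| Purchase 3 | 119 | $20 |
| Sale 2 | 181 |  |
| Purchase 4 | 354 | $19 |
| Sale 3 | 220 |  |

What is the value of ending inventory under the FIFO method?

Sale 1 (256) [FIFO — oldest first]: 93 @ $18 + 163 @ $20 = $4,934
Sale 2 (181) [FIFO — oldest first]: 164 @ $20 + 17 @ $20 = $3,620
Sale 3 (220) [FIFO — oldest first]: 102 @ $20 + 118 @ $19 = $4,282
Total COGS = $4,934 + $3,620 + $4,282 = $12,836
Ending inventory: 236 @ $19 = $4,484
Check: goods available $17,320 = COGS $12,836 + ending $4,484

Ending inventory = $4,484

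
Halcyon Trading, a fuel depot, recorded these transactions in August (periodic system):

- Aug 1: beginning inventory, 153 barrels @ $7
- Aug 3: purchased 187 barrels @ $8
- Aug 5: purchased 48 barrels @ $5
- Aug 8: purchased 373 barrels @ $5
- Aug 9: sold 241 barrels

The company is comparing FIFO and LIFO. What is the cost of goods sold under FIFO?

FIFO COGS: 153 @ $7 + 88 @ $8 = $1,775
LIFO COGS: 241 @ $5 = $1,205

COGS = $1,775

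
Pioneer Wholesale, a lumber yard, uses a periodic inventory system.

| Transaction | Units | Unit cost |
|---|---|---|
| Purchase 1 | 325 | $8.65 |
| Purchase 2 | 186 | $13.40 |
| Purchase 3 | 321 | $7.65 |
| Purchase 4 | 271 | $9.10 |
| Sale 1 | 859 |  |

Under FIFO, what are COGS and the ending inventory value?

COGS = $8,005.00; ending inventory = $2,220.40

Sale 1 (859) [FIFO — oldest first]: 325 @ $8.65 + 186 @ $13.40 + 321 @ $7.65 + 27 @ $9.10 = $8,005.00
Ending inventory: 244 @ $9.10 = $2,220.40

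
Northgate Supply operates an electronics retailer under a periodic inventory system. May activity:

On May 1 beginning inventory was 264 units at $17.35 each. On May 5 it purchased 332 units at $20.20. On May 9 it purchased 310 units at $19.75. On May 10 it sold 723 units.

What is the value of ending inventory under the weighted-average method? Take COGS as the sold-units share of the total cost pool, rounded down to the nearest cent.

Ending inventory = $3,516.45

May 10, sell 723: 723/906 × $17,409.30 → $13,892.85
Ending inventory (cost pool remaining) = $3,516.45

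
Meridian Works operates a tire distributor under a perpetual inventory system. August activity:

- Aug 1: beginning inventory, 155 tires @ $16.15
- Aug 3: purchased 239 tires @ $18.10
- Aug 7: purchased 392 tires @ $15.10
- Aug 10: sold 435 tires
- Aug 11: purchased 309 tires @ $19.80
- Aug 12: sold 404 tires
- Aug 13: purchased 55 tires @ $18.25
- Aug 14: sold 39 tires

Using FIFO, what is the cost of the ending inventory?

Aug 10, 435 sold [FIFO — oldest first]: 155 @ $16.15 + 239 @ $18.10 + 41 @ $15.10 = $7,448.25
Aug 12, 404 sold [FIFO — oldest first]: 351 @ $15.10 + 53 @ $19.80 = $6,349.50
Aug 14, 39 sold [FIFO — oldest first]: 39 @ $19.80 = $772.20
Total COGS = $7,448.25 + $6,349.50 + $772.20 = $14,569.95
Ending inventory: 217 @ $19.80 + 55 @ $18.25 = $5,300.35
Check: goods available $19,870.30 = COGS $14,569.95 + ending $5,300.35

Ending inventory = $5,300.35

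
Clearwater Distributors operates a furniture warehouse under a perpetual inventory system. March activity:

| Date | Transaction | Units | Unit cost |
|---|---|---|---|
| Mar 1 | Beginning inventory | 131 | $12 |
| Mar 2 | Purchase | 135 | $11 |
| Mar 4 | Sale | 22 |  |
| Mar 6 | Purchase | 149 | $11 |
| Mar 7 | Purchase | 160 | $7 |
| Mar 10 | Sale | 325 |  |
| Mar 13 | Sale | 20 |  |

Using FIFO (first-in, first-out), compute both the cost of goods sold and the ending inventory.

COGS = $4,168; ending inventory = $1,648

Mar 4, 22 sold [FIFO — oldest first]: 22 @ $12 = $264
Mar 10, 325 sold [FIFO — oldest first]: 109 @ $12 + 135 @ $11 + 81 @ $11 = $3,684
Mar 13, 20 sold [FIFO — oldest first]: 20 @ $11 = $220
Total COGS = $264 + $3,684 + $220 = $4,168
Ending inventory: 48 @ $11 + 160 @ $7 = $1,648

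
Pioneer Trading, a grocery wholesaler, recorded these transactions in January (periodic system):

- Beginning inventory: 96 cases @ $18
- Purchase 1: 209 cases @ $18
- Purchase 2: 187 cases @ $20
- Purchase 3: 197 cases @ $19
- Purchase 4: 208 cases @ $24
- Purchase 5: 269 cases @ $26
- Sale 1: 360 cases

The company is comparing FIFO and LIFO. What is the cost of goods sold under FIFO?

COGS = $6,590

FIFO COGS: 96 @ $18 + 209 @ $18 + 55 @ $20 = $6,590
LIFO COGS: 269 @ $26 + 91 @ $24 = $9,178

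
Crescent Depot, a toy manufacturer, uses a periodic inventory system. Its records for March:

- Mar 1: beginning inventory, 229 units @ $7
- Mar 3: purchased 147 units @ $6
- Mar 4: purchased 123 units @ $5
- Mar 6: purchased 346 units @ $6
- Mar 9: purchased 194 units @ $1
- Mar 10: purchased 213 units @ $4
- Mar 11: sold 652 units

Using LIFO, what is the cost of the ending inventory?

Mar 11, 652 sold [LIFO — newest first]: 213 @ $4 + 194 @ $1 + 245 @ $6 = $2,516
Ending inventory: 229 @ $7 + 147 @ $6 + 123 @ $5 + 101 @ $6 = $3,706

Ending inventory = $3,706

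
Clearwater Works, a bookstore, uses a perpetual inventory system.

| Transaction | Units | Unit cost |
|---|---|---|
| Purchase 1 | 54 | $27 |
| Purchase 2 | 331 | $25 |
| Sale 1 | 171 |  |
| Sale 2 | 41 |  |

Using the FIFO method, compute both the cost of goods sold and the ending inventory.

Sale 1 (171) [FIFO — oldest first]: 54 @ $27 + 117 @ $25 = $4,383
Sale 2 (41) [FIFO — oldest first]: 41 @ $25 = $1,025
Total COGS = $4,383 + $1,025 = $5,408
Ending inventory: 173 @ $25 = $4,325

COGS = $5,408; ending inventory = $4,325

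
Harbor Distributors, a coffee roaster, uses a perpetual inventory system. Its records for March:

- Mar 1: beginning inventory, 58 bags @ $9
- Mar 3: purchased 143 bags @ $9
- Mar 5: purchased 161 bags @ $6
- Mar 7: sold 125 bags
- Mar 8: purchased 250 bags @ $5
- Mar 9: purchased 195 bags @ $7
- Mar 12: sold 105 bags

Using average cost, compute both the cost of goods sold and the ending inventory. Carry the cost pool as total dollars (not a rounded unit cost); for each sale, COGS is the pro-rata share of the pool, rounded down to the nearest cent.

COGS = $1,640.52; ending inventory = $3,749.48

After Mar 1: 58 on hand, pool $522.00 (≈ $9.0000 each)
After Mar 3: 201 on hand, pool $1,809.00 (≈ $9.0000 each)
After Mar 5: 362 on hand, pool $2,775.00 (≈ $7.6657 each)
Mar 7, sell 125: 125/362 × $2,775.00 → $958.21
After Mar 8: 487 on hand, pool $3,066.79 (≈ $6.2973 each)
After Mar 9: 682 on hand, pool $4,431.79 (≈ $6.4982 each)
Mar 12, sell 105: 105/682 × $4,431.79 → $682.31
Total COGS = $958.21 + $682.31 = $1,640.52
Ending inventory (cost pool remaining) = $3,749.48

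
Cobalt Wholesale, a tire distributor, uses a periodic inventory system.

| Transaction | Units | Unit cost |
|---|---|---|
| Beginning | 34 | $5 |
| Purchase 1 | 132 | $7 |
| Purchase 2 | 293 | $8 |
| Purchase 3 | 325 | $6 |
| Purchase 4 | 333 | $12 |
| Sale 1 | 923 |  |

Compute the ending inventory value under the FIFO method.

Ending inventory = $2,328

Sale 1 (923) [FIFO — oldest first]: 34 @ $5 + 132 @ $7 + 293 @ $8 + 325 @ $6 + 139 @ $12 = $7,056
Ending inventory: 194 @ $12 = $2,328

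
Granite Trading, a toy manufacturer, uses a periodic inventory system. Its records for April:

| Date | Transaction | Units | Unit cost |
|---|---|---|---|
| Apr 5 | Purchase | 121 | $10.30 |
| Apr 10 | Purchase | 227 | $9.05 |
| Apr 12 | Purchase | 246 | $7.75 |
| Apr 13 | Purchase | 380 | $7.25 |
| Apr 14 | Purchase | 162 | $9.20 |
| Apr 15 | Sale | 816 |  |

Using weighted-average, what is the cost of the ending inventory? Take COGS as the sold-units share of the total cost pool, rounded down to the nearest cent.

Ending inventory = $2,662.70

Apr 15, sell 816: 816/1136 × $9,452.55 → $6,789.85
Ending inventory (cost pool remaining) = $2,662.70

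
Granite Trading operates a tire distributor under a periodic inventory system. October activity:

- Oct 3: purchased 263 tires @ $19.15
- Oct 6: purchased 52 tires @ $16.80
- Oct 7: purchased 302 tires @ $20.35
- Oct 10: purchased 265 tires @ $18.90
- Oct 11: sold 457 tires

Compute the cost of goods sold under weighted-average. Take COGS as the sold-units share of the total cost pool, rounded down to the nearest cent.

Oct 11, sell 457: 457/882 × $17,064.25 → $8,841.68
Ending inventory (cost pool remaining) = $8,222.57

COGS = $8,841.68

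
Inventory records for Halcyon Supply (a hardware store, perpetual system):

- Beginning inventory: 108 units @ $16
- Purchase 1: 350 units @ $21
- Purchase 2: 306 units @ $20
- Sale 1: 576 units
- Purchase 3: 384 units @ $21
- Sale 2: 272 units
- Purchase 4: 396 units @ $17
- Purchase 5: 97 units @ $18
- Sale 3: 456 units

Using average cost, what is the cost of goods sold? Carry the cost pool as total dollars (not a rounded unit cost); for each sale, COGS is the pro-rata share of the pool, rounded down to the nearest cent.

COGS = $25,506.21

After Beginning: 108 on hand, pool $1,728.00 (≈ $16.0000 each)
After Purchase 1: 458 on hand, pool $9,078.00 (≈ $19.8210 each)
After Purchase 2: 764 on hand, pool $15,198.00 (≈ $19.8927 each)
Sale 1, sell 576: 576/764 × $15,198.00 → $11,458.17
After Purchase 3: 572 on hand, pool $11,803.83 (≈ $20.6361 each)
Sale 2, sell 272: 272/572 × $11,803.83 → $5,613.01
After Purchase 4: 696 on hand, pool $12,922.82 (≈ $18.5673 each)
After Purchase 5: 793 on hand, pool $14,668.82 (≈ $18.4979 each)
Sale 3, sell 456: 456/793 × $14,668.82 → $8,435.03
Total COGS = $11,458.17 + $5,613.01 + $8,435.03 = $25,506.21
Ending inventory (cost pool remaining) = $6,233.79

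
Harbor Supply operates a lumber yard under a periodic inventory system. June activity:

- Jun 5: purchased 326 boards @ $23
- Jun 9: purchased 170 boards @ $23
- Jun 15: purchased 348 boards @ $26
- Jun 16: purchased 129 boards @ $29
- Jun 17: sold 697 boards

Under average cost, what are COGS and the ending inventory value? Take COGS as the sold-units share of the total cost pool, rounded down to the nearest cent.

Jun 17, sell 697: 697/973 × $24,197.00 → $17,333.30
Ending inventory (cost pool remaining) = $6,863.70

COGS = $17,333.30; ending inventory = $6,863.70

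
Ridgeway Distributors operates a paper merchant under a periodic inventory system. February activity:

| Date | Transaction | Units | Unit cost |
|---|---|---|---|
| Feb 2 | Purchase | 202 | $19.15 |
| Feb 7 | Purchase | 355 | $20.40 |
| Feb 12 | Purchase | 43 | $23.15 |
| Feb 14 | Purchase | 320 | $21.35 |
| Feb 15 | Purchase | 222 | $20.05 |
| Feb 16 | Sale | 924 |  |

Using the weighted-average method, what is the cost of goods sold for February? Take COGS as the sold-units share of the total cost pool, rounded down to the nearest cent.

Feb 16, sell 924: 924/1142 × $23,388.85 → $18,924.07
Ending inventory (cost pool remaining) = $4,464.78

COGS = $18,924.07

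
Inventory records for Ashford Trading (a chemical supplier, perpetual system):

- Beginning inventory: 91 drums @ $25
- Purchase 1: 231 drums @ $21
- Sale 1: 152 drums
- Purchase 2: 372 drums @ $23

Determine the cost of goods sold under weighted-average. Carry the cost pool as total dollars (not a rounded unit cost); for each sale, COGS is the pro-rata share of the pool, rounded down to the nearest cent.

COGS = $3,363.82

After Beginning: 91 on hand, pool $2,275.00 (≈ $25.0000 each)
After Purchase 1: 322 on hand, pool $7,126.00 (≈ $22.1304 each)
Sale 1, sell 152: 152/322 × $7,126.00 → $3,363.82
After Purchase 2: 542 on hand, pool $12,318.18 (≈ $22.7273 each)
Ending inventory (cost pool remaining) = $12,318.18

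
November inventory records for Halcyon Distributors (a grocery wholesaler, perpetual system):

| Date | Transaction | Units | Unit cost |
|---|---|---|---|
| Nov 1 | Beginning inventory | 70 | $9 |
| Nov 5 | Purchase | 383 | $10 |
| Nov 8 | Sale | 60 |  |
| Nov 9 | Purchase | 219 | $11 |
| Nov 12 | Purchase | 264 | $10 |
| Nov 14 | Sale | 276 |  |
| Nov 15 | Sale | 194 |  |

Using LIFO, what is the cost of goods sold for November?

COGS = $5,506

Nov 8, 60 sold [LIFO — newest first]: 60 @ $10 = $600
Nov 14, 276 sold [LIFO — newest first]: 264 @ $10 + 12 @ $11 = $2,772
Nov 15, 194 sold [LIFO — newest first]: 194 @ $11 = $2,134
Total COGS = $600 + $2,772 + $2,134 = $5,506
Ending inventory: 70 @ $9 + 323 @ $10 + 13 @ $11 = $4,003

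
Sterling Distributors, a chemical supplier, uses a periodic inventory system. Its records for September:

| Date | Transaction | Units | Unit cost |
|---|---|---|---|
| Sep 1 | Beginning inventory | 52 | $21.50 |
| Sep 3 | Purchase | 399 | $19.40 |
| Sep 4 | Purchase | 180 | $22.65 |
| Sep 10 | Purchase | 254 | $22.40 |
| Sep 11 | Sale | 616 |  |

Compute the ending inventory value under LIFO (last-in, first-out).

Sep 11, 616 sold [LIFO — newest first]: 254 @ $22.40 + 180 @ $22.65 + 182 @ $19.40 = $13,297.40
Ending inventory: 52 @ $21.50 + 217 @ $19.40 = $5,327.80

Ending inventory = $5,327.80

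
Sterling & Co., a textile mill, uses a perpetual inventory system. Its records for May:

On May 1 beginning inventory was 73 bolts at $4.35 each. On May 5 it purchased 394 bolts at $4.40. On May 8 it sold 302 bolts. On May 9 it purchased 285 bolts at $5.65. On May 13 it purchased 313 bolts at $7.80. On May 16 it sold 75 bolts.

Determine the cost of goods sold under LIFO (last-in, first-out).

COGS = $1,913.80

May 8, 302 sold [LIFO — newest first]: 302 @ $4.40 = $1,328.80
May 16, 75 sold [LIFO — newest first]: 75 @ $7.80 = $585.00
Total COGS = $1,328.80 + $585.00 = $1,913.80
Ending inventory: 73 @ $4.35 + 92 @ $4.40 + 285 @ $5.65 + 238 @ $7.80 = $4,189.00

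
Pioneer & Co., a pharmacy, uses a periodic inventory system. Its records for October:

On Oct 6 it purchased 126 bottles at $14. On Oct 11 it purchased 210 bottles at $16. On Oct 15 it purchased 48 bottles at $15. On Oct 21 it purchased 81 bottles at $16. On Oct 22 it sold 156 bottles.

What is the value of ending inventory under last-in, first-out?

Oct 22, 156 sold [LIFO — newest first]: 81 @ $16 + 48 @ $15 + 27 @ $16 = $2,448
Ending inventory: 126 @ $14 + 183 @ $16 = $4,692

Ending inventory = $4,692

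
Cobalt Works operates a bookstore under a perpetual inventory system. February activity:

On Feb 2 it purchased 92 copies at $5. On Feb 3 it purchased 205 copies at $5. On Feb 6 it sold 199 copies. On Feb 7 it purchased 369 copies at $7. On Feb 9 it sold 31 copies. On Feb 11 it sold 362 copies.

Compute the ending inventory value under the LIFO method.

Ending inventory = $370

Feb 6, 199 sold [LIFO — newest first]: 199 @ $5 = $995
Feb 9, 31 sold [LIFO — newest first]: 31 @ $7 = $217
Feb 11, 362 sold [LIFO — newest first]: 338 @ $7 + 6 @ $5 + 18 @ $5 = $2,486
Total COGS = $995 + $217 + $2,486 = $3,698
Ending inventory: 74 @ $5 = $370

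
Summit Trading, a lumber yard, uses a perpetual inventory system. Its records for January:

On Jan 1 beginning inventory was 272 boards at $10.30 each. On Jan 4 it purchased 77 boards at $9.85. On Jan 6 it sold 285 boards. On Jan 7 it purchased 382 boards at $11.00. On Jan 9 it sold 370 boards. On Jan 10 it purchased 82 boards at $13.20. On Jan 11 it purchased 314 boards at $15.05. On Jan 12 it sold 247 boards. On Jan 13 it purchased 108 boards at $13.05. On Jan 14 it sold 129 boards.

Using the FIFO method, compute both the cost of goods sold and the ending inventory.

COGS = $12,125.35; ending inventory = $2,854.20

Jan 6, 285 sold [FIFO — oldest first]: 272 @ $10.30 + 13 @ $9.85 = $2,929.65
Jan 9, 370 sold [FIFO — oldest first]: 64 @ $9.85 + 306 @ $11.00 = $3,996.40
Jan 12, 247 sold [FIFO — oldest first]: 76 @ $11.00 + 82 @ $13.20 + 89 @ $15.05 = $3,257.85
Jan 14, 129 sold [FIFO — oldest first]: 129 @ $15.05 = $1,941.45
Total COGS = $2,929.65 + $3,996.40 + $3,257.85 + $1,941.45 = $12,125.35
Ending inventory: 96 @ $15.05 + 108 @ $13.05 = $2,854.20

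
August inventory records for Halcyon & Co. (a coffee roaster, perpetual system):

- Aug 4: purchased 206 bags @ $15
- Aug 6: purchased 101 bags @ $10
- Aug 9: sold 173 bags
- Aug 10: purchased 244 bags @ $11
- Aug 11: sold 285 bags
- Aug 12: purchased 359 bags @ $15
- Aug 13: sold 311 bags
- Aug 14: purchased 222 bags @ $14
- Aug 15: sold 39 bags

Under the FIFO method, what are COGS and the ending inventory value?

Aug 9, 173 sold [FIFO — oldest first]: 173 @ $15 = $2,595
Aug 11, 285 sold [FIFO — oldest first]: 33 @ $15 + 101 @ $10 + 151 @ $11 = $3,166
Aug 13, 311 sold [FIFO — oldest first]: 93 @ $11 + 218 @ $15 = $4,293
Aug 15, 39 sold [FIFO — oldest first]: 39 @ $15 = $585
Total COGS = $2,595 + $3,166 + $4,293 + $585 = $10,639
Ending inventory: 102 @ $15 + 222 @ $14 = $4,638
Check: goods available $15,277 = COGS $10,639 + ending $4,638

COGS = $10,639; ending inventory = $4,638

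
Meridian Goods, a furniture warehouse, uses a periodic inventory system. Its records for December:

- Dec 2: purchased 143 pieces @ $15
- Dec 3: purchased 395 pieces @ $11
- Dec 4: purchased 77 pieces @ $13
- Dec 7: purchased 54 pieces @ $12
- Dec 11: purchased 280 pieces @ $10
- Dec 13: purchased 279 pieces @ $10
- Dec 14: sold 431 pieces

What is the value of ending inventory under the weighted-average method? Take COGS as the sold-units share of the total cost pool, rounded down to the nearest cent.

Dec 14, sell 431: 431/1228 × $13,729.00 → $4,818.56
Ending inventory (cost pool remaining) = $8,910.44
Check: goods available $13,729.00 = COGS $4,818.56 + ending $8,910.44

Ending inventory = $8,910.44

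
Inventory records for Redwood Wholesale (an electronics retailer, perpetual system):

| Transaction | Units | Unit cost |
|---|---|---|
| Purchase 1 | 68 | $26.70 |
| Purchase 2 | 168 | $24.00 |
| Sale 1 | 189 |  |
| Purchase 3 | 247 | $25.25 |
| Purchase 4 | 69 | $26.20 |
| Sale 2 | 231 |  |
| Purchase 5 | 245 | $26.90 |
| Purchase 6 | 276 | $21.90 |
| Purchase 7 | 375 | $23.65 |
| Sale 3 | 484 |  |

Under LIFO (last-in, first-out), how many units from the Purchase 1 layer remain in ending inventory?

Sale 1 (189) [LIFO — newest first]: 168 @ $24.00 + 21 @ $26.70 = $4,592.70
Sale 2 (231) [LIFO — newest first]: 69 @ $26.20 + 162 @ $25.25 = $5,898.30
Sale 3 (484) [LIFO — newest first]: 375 @ $23.65 + 109 @ $21.90 = $11,255.85
Total COGS = $4,592.70 + $5,898.30 + $11,255.85 = $21,746.85
Ending inventory: 47 @ $26.70 + 85 @ $25.25 + 245 @ $26.90 + 167 @ $21.90 = $13,648.95

47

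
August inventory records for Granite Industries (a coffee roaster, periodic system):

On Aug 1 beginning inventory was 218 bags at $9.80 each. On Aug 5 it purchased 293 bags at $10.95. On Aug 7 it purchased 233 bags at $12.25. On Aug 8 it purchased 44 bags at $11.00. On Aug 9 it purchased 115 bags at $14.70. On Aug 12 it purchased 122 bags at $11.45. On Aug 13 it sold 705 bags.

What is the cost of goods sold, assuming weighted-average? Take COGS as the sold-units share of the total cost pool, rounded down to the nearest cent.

Aug 13, sell 705: 705/1025 × $11,770.40 → $8,095.73
Ending inventory (cost pool remaining) = $3,674.67

COGS = $8,095.73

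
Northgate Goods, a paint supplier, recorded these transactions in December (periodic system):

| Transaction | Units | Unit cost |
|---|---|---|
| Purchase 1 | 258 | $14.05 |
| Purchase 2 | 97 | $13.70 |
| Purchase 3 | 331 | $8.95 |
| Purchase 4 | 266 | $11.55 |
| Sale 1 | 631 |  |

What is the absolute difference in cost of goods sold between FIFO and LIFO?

FIFO COGS: 258 @ $14.05 + 97 @ $13.70 + 276 @ $8.95 = $7,424.00
LIFO COGS: 266 @ $11.55 + 331 @ $8.95 + 34 @ $13.70 = $6,500.55
Difference = |$7,424.00 − $6,500.55| = $923.45

$923.45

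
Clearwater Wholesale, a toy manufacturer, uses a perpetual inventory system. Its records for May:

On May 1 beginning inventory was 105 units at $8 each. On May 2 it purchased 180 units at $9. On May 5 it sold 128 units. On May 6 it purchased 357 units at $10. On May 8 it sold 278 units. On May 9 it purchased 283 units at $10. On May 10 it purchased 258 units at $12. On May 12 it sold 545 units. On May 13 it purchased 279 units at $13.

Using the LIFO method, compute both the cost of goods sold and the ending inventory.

COGS = $9,898; ending inventory = $5,685

May 5, 128 sold [LIFO — newest first]: 128 @ $9 = $1,152
May 8, 278 sold [LIFO — newest first]: 278 @ $10 = $2,780
May 12, 545 sold [LIFO — newest first]: 258 @ $12 + 283 @ $10 + 4 @ $10 = $5,966
Total COGS = $1,152 + $2,780 + $5,966 = $9,898
Ending inventory: 105 @ $8 + 52 @ $9 + 75 @ $10 + 279 @ $13 = $5,685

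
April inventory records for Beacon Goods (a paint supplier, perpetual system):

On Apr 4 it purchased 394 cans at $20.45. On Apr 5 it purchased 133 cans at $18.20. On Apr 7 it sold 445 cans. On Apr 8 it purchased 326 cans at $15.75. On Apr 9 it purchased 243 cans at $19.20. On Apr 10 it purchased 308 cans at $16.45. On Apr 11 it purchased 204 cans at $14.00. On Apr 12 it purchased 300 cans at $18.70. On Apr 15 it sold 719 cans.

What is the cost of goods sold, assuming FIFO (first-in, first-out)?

COGS = $21,396.60

Apr 7, 445 sold [FIFO — oldest first]: 394 @ $20.45 + 51 @ $18.20 = $8,985.50
Apr 15, 719 sold [FIFO — oldest first]: 82 @ $18.20 + 326 @ $15.75 + 243 @ $19.20 + 68 @ $16.45 = $12,411.10
Total COGS = $8,985.50 + $12,411.10 = $21,396.60
Ending inventory: 240 @ $16.45 + 204 @ $14.00 + 300 @ $18.70 = $12,414.00
Check: goods available $33,810.60 = COGS $21,396.60 + ending $12,414.00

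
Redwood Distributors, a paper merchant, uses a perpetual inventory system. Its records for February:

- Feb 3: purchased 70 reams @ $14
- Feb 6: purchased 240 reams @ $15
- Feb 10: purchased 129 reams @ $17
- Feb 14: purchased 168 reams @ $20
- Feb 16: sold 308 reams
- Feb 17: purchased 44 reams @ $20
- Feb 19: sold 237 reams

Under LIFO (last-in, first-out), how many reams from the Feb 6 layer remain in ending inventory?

Feb 16, 308 sold [LIFO — newest first]: 168 @ $20 + 129 @ $17 + 11 @ $15 = $5,718
Feb 19, 237 sold [LIFO — newest first]: 44 @ $20 + 193 @ $15 = $3,775
Total COGS = $5,718 + $3,775 = $9,493
Ending inventory: 70 @ $14 + 36 @ $15 = $1,520

36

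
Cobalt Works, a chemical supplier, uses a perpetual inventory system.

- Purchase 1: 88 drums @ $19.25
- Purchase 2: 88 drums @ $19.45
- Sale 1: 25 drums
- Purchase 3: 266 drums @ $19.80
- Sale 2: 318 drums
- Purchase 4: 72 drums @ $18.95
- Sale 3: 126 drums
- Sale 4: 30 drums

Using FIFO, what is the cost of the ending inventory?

Ending inventory = $284.25

Sale 1 (25) [FIFO — oldest first]: 25 @ $19.25 = $481.25
Sale 2 (318) [FIFO — oldest first]: 63 @ $19.25 + 88 @ $19.45 + 167 @ $19.80 = $6,230.95
Sale 3 (126) [FIFO — oldest first]: 99 @ $19.80 + 27 @ $18.95 = $2,471.85
Sale 4 (30) [FIFO — oldest first]: 30 @ $18.95 = $568.50
Total COGS = $481.25 + $6,230.95 + $2,471.85 + $568.50 = $9,752.55
Ending inventory: 15 @ $18.95 = $284.25
Check: goods available $10,036.80 = COGS $9,752.55 + ending $284.25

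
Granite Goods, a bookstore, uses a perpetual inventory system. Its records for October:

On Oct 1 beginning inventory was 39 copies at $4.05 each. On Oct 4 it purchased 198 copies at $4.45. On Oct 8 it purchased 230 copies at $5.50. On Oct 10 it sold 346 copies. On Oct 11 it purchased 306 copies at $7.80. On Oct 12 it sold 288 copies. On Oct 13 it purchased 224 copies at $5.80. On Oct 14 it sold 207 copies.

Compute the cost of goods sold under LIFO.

COGS = $5,228.20

Oct 10, 346 sold [LIFO — newest first]: 230 @ $5.50 + 116 @ $4.45 = $1,781.20
Oct 12, 288 sold [LIFO — newest first]: 288 @ $7.80 = $2,246.40
Oct 14, 207 sold [LIFO — newest first]: 207 @ $5.80 = $1,200.60
Total COGS = $1,781.20 + $2,246.40 + $1,200.60 = $5,228.20
Ending inventory: 39 @ $4.05 + 82 @ $4.45 + 18 @ $7.80 + 17 @ $5.80 = $761.85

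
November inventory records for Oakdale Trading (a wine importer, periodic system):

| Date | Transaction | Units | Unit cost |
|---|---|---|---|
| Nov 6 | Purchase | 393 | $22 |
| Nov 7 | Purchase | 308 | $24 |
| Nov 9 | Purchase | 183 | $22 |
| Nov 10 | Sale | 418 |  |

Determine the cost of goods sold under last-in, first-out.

COGS = $9,666

Nov 10, 418 sold [LIFO — newest first]: 183 @ $22 + 235 @ $24 = $9,666
Ending inventory: 393 @ $22 + 73 @ $24 = $10,398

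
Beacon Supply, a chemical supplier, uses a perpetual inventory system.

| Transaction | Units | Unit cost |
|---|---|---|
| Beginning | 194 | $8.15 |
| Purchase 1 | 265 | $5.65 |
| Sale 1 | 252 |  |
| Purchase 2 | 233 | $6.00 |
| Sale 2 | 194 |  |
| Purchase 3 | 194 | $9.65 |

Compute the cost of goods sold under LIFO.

Sale 1 (252) [LIFO — newest first]: 252 @ $5.65 = $1,423.80
Sale 2 (194) [LIFO — newest first]: 194 @ $6.00 = $1,164.00
Total COGS = $1,423.80 + $1,164.00 = $2,587.80
Ending inventory: 194 @ $8.15 + 13 @ $5.65 + 39 @ $6.00 + 194 @ $9.65 = $3,760.65

COGS = $2,587.80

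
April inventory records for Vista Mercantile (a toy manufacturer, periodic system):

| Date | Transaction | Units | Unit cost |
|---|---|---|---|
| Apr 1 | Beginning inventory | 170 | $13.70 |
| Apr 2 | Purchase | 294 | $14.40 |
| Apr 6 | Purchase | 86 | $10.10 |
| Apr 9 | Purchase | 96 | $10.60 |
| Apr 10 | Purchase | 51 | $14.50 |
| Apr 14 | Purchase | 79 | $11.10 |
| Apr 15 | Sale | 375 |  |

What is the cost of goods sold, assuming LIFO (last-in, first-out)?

COGS = $4,409.80

Apr 15, 375 sold [LIFO — newest first]: 79 @ $11.10 + 51 @ $14.50 + 96 @ $10.60 + 86 @ $10.10 + 63 @ $14.40 = $4,409.80
Ending inventory: 170 @ $13.70 + 231 @ $14.40 = $5,655.40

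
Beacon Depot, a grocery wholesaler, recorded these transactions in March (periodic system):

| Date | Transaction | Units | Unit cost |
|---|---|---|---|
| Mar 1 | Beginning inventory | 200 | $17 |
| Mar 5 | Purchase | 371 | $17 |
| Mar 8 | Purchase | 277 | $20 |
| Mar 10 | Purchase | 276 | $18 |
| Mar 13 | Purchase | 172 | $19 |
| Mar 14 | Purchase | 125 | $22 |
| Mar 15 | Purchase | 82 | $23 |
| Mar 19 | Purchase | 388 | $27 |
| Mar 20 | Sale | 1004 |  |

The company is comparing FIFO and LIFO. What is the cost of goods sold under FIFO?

FIFO COGS: 200 @ $17 + 371 @ $17 + 277 @ $20 + 156 @ $18 = $18,055
LIFO COGS: 388 @ $27 + 82 @ $23 + 125 @ $22 + 172 @ $19 + 237 @ $18 = $22,646

COGS = $18,055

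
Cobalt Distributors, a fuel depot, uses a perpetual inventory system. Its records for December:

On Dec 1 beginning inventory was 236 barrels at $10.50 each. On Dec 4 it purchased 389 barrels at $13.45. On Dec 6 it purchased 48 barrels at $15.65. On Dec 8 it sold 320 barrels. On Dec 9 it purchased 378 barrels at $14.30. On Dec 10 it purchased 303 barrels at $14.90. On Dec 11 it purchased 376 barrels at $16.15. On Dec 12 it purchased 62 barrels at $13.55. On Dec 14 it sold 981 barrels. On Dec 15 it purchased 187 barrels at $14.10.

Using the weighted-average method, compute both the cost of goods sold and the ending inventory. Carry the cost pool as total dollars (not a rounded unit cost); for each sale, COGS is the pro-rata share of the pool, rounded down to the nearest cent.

COGS = $18,198.80; ending inventory = $9,731.75

After Dec 1: 236 on hand, pool $2,478.00 (≈ $10.5000 each)
After Dec 4: 625 on hand, pool $7,710.05 (≈ $12.3361 each)
After Dec 6: 673 on hand, pool $8,461.25 (≈ $12.5724 each)
Dec 8, sell 320: 320/673 × $8,461.25 → $4,023.17
After Dec 9: 731 on hand, pool $9,843.48 (≈ $13.4658 each)
After Dec 10: 1034 on hand, pool $14,358.18 (≈ $13.8861 each)
After Dec 11: 1410 on hand, pool $20,430.58 (≈ $14.4898 each)
After Dec 12: 1472 on hand, pool $21,270.68 (≈ $14.4502 each)
Dec 14, sell 981: 981/1472 × $21,270.68 → $14,175.63
After Dec 15: 678 on hand, pool $9,731.75 (≈ $14.3536 each)
Total COGS = $4,023.17 + $14,175.63 = $18,198.80
Ending inventory (cost pool remaining) = $9,731.75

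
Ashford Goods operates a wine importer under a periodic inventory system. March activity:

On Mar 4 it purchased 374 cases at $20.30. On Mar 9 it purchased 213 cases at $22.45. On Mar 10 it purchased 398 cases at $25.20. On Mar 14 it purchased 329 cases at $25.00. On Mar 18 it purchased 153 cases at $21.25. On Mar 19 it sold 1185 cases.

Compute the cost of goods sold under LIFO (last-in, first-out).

COGS = $28,155.30

Mar 19, 1185 sold [LIFO — newest first]: 153 @ $21.25 + 329 @ $25.00 + 398 @ $25.20 + 213 @ $22.45 + 92 @ $20.30 = $28,155.30
Ending inventory: 282 @ $20.30 = $5,724.60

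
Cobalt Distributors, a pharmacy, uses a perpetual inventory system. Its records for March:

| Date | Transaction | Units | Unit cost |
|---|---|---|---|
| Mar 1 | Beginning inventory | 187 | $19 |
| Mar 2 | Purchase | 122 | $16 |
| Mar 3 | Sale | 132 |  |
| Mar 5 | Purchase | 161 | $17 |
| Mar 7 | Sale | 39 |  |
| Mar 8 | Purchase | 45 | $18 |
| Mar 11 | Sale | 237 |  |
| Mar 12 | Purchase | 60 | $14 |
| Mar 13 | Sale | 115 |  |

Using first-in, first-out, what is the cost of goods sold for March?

Mar 3, 132 sold [FIFO — oldest first]: 132 @ $19 = $2,508
Mar 7, 39 sold [FIFO — oldest first]: 39 @ $19 = $741
Mar 11, 237 sold [FIFO — oldest first]: 16 @ $19 + 122 @ $16 + 99 @ $17 = $3,939
Mar 13, 115 sold [FIFO — oldest first]: 62 @ $17 + 45 @ $18 + 8 @ $14 = $1,976
Total COGS = $2,508 + $741 + $3,939 + $1,976 = $9,164
Ending inventory: 52 @ $14 = $728
Check: goods available $9,892 = COGS $9,164 + ending $728

COGS = $9,164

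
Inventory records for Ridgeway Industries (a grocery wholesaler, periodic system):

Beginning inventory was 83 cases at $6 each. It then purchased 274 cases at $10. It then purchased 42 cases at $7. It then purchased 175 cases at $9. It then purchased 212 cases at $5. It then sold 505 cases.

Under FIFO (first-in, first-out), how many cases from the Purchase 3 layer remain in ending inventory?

69

Sale 1 (505) [FIFO — oldest first]: 83 @ $6 + 274 @ $10 + 42 @ $7 + 106 @ $9 = $4,486
Ending inventory: 69 @ $9 + 212 @ $5 = $1,681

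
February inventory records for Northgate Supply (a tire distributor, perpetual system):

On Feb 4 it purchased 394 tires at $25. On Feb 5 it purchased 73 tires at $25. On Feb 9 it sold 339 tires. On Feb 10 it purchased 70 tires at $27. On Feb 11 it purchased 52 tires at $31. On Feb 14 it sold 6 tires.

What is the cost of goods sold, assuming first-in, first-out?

Feb 9, 339 sold [FIFO — oldest first]: 339 @ $25 = $8,475
Feb 14, 6 sold [FIFO — oldest first]: 6 @ $25 = $150
Total COGS = $8,475 + $150 = $8,625
Ending inventory: 49 @ $25 + 73 @ $25 + 70 @ $27 + 52 @ $31 = $6,552

COGS = $8,625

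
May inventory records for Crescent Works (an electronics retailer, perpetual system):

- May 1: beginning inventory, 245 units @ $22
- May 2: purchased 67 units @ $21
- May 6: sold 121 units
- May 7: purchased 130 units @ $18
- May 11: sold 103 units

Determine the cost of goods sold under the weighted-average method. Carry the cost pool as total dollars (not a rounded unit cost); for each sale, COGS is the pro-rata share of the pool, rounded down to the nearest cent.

After May 1: 245 on hand, pool $5,390.00 (≈ $22.0000 each)
After May 2: 312 on hand, pool $6,797.00 (≈ $21.7853 each)
May 6, sell 121: 121/312 × $6,797.00 → $2,636.01
After May 7: 321 on hand, pool $6,500.99 (≈ $20.2523 each)
May 11, sell 103: 103/321 × $6,500.99 → $2,085.98
Total COGS = $2,636.01 + $2,085.98 = $4,721.99
Ending inventory (cost pool remaining) = $4,415.01
Check: goods available $9,137.00 = COGS $4,721.99 + ending $4,415.01

COGS = $4,721.99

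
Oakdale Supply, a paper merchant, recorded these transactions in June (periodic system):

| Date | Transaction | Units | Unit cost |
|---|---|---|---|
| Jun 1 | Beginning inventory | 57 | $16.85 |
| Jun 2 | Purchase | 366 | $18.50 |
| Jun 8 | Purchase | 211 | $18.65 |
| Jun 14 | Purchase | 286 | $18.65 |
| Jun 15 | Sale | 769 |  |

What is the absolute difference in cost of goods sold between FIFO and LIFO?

FIFO COGS: 57 @ $16.85 + 366 @ $18.50 + 211 @ $18.65 + 135 @ $18.65 = $14,184.35
LIFO COGS: 286 @ $18.65 + 211 @ $18.65 + 272 @ $18.50 = $14,301.05
Difference = |$14,184.35 − $14,301.05| = $116.70

$116.70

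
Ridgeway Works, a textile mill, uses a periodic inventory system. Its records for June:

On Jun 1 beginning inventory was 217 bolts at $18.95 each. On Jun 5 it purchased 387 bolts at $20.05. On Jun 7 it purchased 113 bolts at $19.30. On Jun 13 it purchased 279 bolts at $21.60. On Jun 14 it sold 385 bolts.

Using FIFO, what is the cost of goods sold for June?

Jun 14, 385 sold [FIFO — oldest first]: 217 @ $18.95 + 168 @ $20.05 = $7,480.55
Ending inventory: 219 @ $20.05 + 113 @ $19.30 + 279 @ $21.60 = $12,598.25
Check: goods available $20,078.80 = COGS $7,480.55 + ending $12,598.25

COGS = $7,480.55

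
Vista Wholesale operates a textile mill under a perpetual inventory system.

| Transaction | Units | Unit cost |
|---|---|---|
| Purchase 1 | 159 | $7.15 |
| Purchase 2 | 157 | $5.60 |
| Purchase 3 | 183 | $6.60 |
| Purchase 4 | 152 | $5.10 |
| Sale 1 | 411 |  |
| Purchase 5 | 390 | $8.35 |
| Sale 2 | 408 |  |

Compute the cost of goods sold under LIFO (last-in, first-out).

COGS = $5,765.90

Sale 1 (411) [LIFO — newest first]: 152 @ $5.10 + 183 @ $6.60 + 76 @ $5.60 = $2,408.60
Sale 2 (408) [LIFO — newest first]: 390 @ $8.35 + 18 @ $5.60 = $3,357.30
Total COGS = $2,408.60 + $3,357.30 = $5,765.90
Ending inventory: 159 @ $7.15 + 63 @ $5.60 = $1,489.65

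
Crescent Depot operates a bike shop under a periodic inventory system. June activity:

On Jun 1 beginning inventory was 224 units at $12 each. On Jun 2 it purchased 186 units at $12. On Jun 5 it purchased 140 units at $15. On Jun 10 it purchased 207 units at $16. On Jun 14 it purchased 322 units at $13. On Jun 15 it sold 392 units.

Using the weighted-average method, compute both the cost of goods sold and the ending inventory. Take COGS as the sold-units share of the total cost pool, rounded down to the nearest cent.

Jun 15, sell 392: 392/1079 × $14,518.00 → $5,274.37
Ending inventory (cost pool remaining) = $9,243.63

COGS = $5,274.37; ending inventory = $9,243.63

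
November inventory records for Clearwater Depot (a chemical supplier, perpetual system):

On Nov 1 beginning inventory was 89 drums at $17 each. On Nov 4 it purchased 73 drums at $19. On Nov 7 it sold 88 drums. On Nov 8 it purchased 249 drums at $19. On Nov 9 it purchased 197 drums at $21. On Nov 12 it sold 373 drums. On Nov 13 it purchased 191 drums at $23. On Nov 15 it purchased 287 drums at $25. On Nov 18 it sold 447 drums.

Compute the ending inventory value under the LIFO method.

Nov 7, 88 sold [LIFO — newest first]: 73 @ $19 + 15 @ $17 = $1,642
Nov 12, 373 sold [LIFO — newest first]: 197 @ $21 + 176 @ $19 = $7,481
Nov 18, 447 sold [LIFO — newest first]: 287 @ $25 + 160 @ $23 = $10,855
Total COGS = $1,642 + $7,481 + $10,855 = $19,978
Ending inventory: 74 @ $17 + 73 @ $19 + 31 @ $23 = $3,358

Ending inventory = $3,358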